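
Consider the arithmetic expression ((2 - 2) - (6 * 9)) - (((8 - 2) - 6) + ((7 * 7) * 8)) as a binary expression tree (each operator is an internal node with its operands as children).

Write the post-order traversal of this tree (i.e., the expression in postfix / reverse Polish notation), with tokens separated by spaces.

Post-order on an expression tree gives postfix notation: for each operator, emit left operand, right operand, then the operator.

2 2 - 6 9 * - 8 2 - 6 - 7 7 * 8 * + -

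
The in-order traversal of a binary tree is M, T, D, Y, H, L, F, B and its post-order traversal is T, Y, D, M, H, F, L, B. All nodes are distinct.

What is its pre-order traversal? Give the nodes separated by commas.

B, L, H, M, D, T, Y, F

The last element of post-order is the root; it splits in-order into left and right subtrees.
Root B: left subtree has 7 nodes {M, T, D, Y, H, L, F}, right has 0 { }.
  Root L: left subtree has 5 nodes {M, T, D, Y, H}, right has 1 {F}.
    Root H: left subtree has 4 nodes {M, T, D, Y}, right has 0 { }.
      Root M: left subtree has 0 nodes { }, right has 3 {T, D, Y}.
        Root D: left subtree has 1 node {T}, right has 1 {Y}.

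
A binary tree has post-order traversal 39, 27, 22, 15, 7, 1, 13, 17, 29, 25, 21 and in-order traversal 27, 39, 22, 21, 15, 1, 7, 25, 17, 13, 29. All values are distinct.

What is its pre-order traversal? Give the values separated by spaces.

The last element of post-order is the root; it splits in-order into left and right subtrees.
Root 21: left subtree has 3 nodes {27, 39, 22}, right has 7 {15, 1, 7, 25, 17, 13, 29}.
  Root 22: left subtree has 2 nodes {27, 39}, right has 0 { }.
    Root 27: left subtree has 0 nodes { }, right has 1 {39}.
  Root 25: left subtree has 3 nodes {15, 1, 7}, right has 3 {17, 13, 29}.
    Root 1: left subtree has 1 node {15}, right has 1 {7}.
    Root 29: left subtree has 2 nodes {17, 13}, right has 0 { }.
      Root 17: left subtree has 0 nodes { }, right has 1 {13}.

21 22 27 39 25 1 15 7 29 17 13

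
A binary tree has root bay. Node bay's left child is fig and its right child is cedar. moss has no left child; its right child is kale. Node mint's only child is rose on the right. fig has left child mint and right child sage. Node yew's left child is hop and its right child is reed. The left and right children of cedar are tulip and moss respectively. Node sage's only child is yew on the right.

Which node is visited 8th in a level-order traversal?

Level-order visits nodes level by level from the root, left to right within each level.
Level 0: bay
Level 1: fig, cedar
Level 2: mint, sage, tulip, moss
Level 3: rose, yew, kale
Level 4: hop, reed
Full level-order sequence: bay, fig, cedar, mint, sage, tulip, moss, rose, yew, kale, hop, reed.

rose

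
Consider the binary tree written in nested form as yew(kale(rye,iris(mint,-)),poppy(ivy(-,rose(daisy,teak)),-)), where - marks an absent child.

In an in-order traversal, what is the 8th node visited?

In-order visits the left subtree, then the node, then the right subtree.
At yew: go left to kale.
  At kale: go left to rye.
    rye is a leaf — visit rye.
  Visit kale.
  At kale: go right to iris.
    At iris: go left to mint.
      mint is a leaf — visit mint.
    Visit iris.
    At iris: no right child.
Visit yew.
At yew: go right to poppy.
  At poppy: go left to ivy.
    At ivy: no left child.
    Visit ivy.
    At ivy: go right to rose.
      At rose: go left to daisy.
        daisy is a leaf — visit daisy.
      Visit rose.
      At rose: go right to teak.
        teak is a leaf — visit teak.
  Visit poppy.
  At poppy: no right child.
Full in-order sequence: rye, kale, mint, iris, yew, ivy, daisy, rose, teak, poppy.

rose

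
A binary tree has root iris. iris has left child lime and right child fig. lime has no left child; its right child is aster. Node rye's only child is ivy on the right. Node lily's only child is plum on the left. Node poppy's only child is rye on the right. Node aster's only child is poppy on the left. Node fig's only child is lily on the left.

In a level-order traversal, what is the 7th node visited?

Level-order visits nodes level by level from the root, left to right within each level.
Level 0: iris
Level 1: lime, fig
Level 2: aster, lily
Level 3: poppy, plum
Level 4: rye
Level 5: ivy
Full level-order sequence: iris, lime, fig, aster, lily, poppy, plum, rye, ivy.

plum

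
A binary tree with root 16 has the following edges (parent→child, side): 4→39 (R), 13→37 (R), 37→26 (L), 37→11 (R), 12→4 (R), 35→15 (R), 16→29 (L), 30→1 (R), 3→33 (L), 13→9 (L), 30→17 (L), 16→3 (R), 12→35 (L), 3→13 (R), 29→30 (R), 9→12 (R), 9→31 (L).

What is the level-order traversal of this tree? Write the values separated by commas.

16, 29, 3, 30, 33, 13, 17, 1, 9, 37, 31, 12, 26, 11, 35, 4, 15, 39

Level-order visits nodes level by level from the root, left to right within each level.
Level 0: 16
Level 1: 29, 3
Level 2: 30, 33, 13
Level 3: 17, 1, 9, 37
Level 4: 31, 12, 26, 11
Level 5: 35, 4
Level 6: 15, 39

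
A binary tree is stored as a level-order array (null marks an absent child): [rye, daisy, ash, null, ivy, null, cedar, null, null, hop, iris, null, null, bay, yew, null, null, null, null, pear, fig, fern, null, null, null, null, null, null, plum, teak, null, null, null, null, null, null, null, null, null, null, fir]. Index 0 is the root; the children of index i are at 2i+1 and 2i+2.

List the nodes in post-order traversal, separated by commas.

Post-order visits the left subtree, then the right subtree, then the node.
At rye: go left to daisy.
  At daisy: no left child.
  At daisy: go right to ivy.
    At ivy: go left to hop.
      At hop: go left to pear.
        At pear: no left child.
        At pear: go right to fir.
          fir is a leaf — visit fir.
        Visit pear.
      At hop: go right to fig.
        fig is a leaf — visit fig.
      Visit hop.
    At ivy: go right to iris.
      At iris: go left to fern.
        fern is a leaf — visit fern.
      At iris: no right child.
      Visit iris.
    Visit ivy.
  Visit daisy.
At rye: go right to ash.
  At ash: no left child.
  At ash: go right to cedar.
    At cedar: go left to bay.
      At bay: no left child.
      At bay: go right to plum.
        plum is a leaf — visit plum.
      Visit bay.
    At cedar: go right to yew.
      At yew: go left to teak.
        teak is a leaf — visit teak.
      At yew: no right child.
      Visit yew.
    Visit cedar.
  Visit ash.
Visit rye.

fir, pear, fig, hop, fern, iris, ivy, daisy, plum, bay, teak, yew, cedar, ash, rye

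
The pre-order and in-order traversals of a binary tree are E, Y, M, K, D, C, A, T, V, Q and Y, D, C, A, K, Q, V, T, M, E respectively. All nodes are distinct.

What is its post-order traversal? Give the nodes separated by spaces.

A C D Q V T K M Y E

The first element of pre-order is the root; it splits in-order into left and right subtrees.
Root E: left subtree has 9 nodes {Y, D, C, A, K, Q, V, T, M}, right has 0 { }.
  Root Y: left subtree has 0 nodes { }, right has 8 {D, C, A, K, Q, V, T, M}.
    Root M: left subtree has 7 nodes {D, C, A, K, Q, V, T}, right has 0 { }.
      Root K: left subtree has 3 nodes {D, C, A}, right has 3 {Q, V, T}.
        Root D: left subtree has 0 nodes { }, right has 2 {C, A}.
          Root C: left subtree has 0 nodes { }, right has 1 {A}.
        Root T: left subtree has 2 nodes {Q, V}, right has 0 { }.
          Root V: left subtree has 1 node {Q}, right has 0 { }.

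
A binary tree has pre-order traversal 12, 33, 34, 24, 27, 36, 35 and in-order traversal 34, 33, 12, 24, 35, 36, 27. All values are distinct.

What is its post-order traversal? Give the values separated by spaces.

The first element of pre-order is the root; it splits in-order into left and right subtrees.
Root 12: left subtree has 2 nodes {34, 33}, right has 4 {24, 35, 36, 27}.
  Root 33: left subtree has 1 node {34}, right has 0 { }.
  Root 24: left subtree has 0 nodes { }, right has 3 {35, 36, 27}.
    Root 27: left subtree has 2 nodes {35, 36}, right has 0 { }.
      Root 36: left subtree has 1 node {35}, right has 0 { }.

34 33 35 36 27 24 12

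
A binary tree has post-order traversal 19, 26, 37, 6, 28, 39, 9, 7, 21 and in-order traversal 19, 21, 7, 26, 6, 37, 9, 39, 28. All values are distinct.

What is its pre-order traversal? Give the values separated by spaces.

The last element of post-order is the root; it splits in-order into left and right subtrees.
Root 21: left subtree has 1 node {19}, right has 7 {7, 26, 6, 37, 9, 39, 28}.
  Root 7: left subtree has 0 nodes { }, right has 6 {26, 6, 37, 9, 39, 28}.
    Root 9: left subtree has 3 nodes {26, 6, 37}, right has 2 {39, 28}.
      Root 6: left subtree has 1 node {26}, right has 1 {37}.
      Root 39: left subtree has 0 nodes { }, right has 1 {28}.

21 19 7 9 6 26 37 39 28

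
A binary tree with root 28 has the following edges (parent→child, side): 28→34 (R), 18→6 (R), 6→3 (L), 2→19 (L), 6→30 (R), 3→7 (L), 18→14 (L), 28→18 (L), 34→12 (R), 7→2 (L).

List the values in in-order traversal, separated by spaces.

In-order visits the left subtree, then the node, then the right subtree.
At 28: go left to 18.
  At 18: go left to 14.
    14 is a leaf — visit 14.
  Visit 18.
  At 18: go right to 6.
    At 6: go left to 3.
      At 3: go left to 7.
        At 7: go left to 2.
          At 2: go left to 19.
            19 is a leaf — visit 19.
          Visit 2.
          At 2: no right child.
        Visit 7.
        At 7: no right child.
      Visit 3.
      At 3: no right child.
    Visit 6.
    At 6: go right to 30.
      30 is a leaf — visit 30.
Visit 28.
At 28: go right to 34.
  At 34: no left child.
  Visit 34.
  At 34: go right to 12.
    12 is a leaf — visit 12.

14 18 19 2 7 3 6 30 28 34 12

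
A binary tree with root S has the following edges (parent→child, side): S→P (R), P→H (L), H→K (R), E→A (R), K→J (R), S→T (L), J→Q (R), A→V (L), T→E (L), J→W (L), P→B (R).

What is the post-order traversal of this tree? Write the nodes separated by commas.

V, A, E, T, W, Q, J, K, H, B, P, S

Post-order visits the left subtree, then the right subtree, then the node.
At S: go left to T.
  At T: go left to E.
    At E: no left child.
    At E: go right to A.
      At A: go left to V.
        V is a leaf — visit V.
      At A: no right child.
      Visit A.
    Visit E.
  At T: no right child.
  Visit T.
At S: go right to P.
  At P: go left to H.
    At H: no left child.
    At H: go right to K.
      At K: no left child.
      At K: go right to J.
        At J: go left to W.
          W is a leaf — visit W.
        At J: go right to Q.
          Q is a leaf — visit Q.
        Visit J.
      Visit K.
    Visit H.
  At P: go right to B.
    B is a leaf — visit B.
  Visit P.
Visit S.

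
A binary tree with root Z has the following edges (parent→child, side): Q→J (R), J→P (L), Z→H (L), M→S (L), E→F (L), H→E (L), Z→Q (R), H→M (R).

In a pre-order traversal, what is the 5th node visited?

M

Pre-order visits the node, then its left subtree, then its right subtree.
Visit Z.
At Z: go left to H.
  Visit H.
  At H: go left to E.
    Visit E.
    At E: go left to F.
      F is a leaf — visit F.
    At E: no right child.
  At H: go right to M.
    Visit M.
    At M: go left to S.
      S is a leaf — visit S.
    At M: no right child.
At Z: go right to Q.
  Visit Q.
  At Q: no left child.
  At Q: go right to J.
    Visit J.
    At J: go left to P.
      P is a leaf — visit P.
    At J: no right child.
Full pre-order sequence: Z, H, E, F, M, S, Q, J, P.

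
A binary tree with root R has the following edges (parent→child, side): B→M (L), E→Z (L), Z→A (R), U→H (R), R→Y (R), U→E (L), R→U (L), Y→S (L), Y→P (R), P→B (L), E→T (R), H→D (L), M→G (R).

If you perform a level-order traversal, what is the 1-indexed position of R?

1

Level-order visits nodes level by level from the root, left to right within each level.
Level 0: R
Level 1: U, Y
Level 2: E, H, S, P
Level 3: Z, T, D, B
Level 4: A, M
Level 5: G
Full level-order sequence: R, U, Y, E, H, S, P, Z, T, D, B, A, M, G.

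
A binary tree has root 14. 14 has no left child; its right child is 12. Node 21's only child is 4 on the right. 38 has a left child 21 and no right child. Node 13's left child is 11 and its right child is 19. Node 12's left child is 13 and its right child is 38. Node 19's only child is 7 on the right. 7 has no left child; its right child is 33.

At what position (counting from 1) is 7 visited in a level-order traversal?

8

Level-order visits nodes level by level from the root, left to right within each level.
Level 0: 14
Level 1: 12
Level 2: 13, 38
Level 3: 11, 19, 21
Level 4: 7, 4
Level 5: 33
Full level-order sequence: 14, 12, 13, 38, 11, 19, 21, 7, 4, 33.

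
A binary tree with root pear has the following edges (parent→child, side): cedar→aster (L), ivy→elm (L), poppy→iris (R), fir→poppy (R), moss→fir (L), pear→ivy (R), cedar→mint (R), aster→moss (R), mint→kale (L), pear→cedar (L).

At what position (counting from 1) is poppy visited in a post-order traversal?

Post-order visits the left subtree, then the right subtree, then the node.
At pear: go left to cedar.
  At cedar: go left to aster.
    At aster: no left child.
    At aster: go right to moss.
      At moss: go left to fir.
        At fir: no left child.
        At fir: go right to poppy.
          At poppy: no left child.
          At poppy: go right to iris.
            iris is a leaf — visit iris.
          Visit poppy.
        Visit fir.
      At moss: no right child.
      Visit moss.
    Visit aster.
  At cedar: go right to mint.
    At mint: go left to kale.
      kale is a leaf — visit kale.
    At mint: no right child.
    Visit mint.
  Visit cedar.
At pear: go right to ivy.
  At ivy: go left to elm.
    elm is a leaf — visit elm.
  At ivy: no right child.
  Visit ivy.
Visit pear.
Full post-order sequence: iris, poppy, fir, moss, aster, kale, mint, cedar, elm, ivy, pear.

2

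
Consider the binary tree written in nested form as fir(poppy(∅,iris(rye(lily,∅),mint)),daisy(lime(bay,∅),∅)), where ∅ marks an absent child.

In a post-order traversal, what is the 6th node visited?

bay

Post-order visits the left subtree, then the right subtree, then the node.
At fir: go left to poppy.
  At poppy: no left child.
  At poppy: go right to iris.
    At iris: go left to rye.
      At rye: go left to lily.
        lily is a leaf — visit lily.
      At rye: no right child.
      Visit rye.
    At iris: go right to mint.
      mint is a leaf — visit mint.
    Visit iris.
  Visit poppy.
At fir: go right to daisy.
  At daisy: go left to lime.
    At lime: go left to bay.
      bay is a leaf — visit bay.
    At lime: no right child.
    Visit lime.
  At daisy: no right child.
  Visit daisy.
Visit fir.
Full post-order sequence: lily, rye, mint, iris, poppy, bay, lime, daisy, fir.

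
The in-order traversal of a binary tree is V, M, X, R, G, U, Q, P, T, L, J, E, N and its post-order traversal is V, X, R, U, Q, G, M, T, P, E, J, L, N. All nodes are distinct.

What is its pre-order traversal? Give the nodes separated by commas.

The last element of post-order is the root; it splits in-order into left and right subtrees.
Root N: left subtree has 12 nodes {V, M, X, R, G, U, Q, P, T, L, J, E}, right has 0 { }.
  Root L: left subtree has 9 nodes {V, M, X, R, G, U, Q, P, T}, right has 2 {J, E}.
    Root P: left subtree has 7 nodes {V, M, X, R, G, U, Q}, right has 1 {T}.
      Root M: left subtree has 1 node {V}, right has 5 {X, R, G, U, Q}.
        Root G: left subtree has 2 nodes {X, R}, right has 2 {U, Q}.
          Root R: left subtree has 1 node {X}, right has 0 { }.
          Root Q: left subtree has 1 node {U}, right has 0 { }.
    Root J: left subtree has 0 nodes { }, right has 1 {E}.

N, L, P, M, V, G, R, X, Q, U, T, J, E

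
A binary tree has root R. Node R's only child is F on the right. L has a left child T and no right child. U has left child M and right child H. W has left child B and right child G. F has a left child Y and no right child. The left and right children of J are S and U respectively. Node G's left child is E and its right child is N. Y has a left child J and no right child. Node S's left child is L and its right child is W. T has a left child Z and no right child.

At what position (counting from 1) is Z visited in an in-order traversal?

In-order visits the left subtree, then the node, then the right subtree.
At R: no left child.
Visit R.
At R: go right to F.
  At F: go left to Y.
    At Y: go left to J.
      At J: go left to S.
        At S: go left to L.
          At L: go left to T.
            At T: go left to Z.
              Z is a leaf — visit Z.
            Visit T.
            At T: no right child.
          Visit L.
          At L: no right child.
        Visit S.
        At S: go right to W.
          At W: go left to B.
            B is a leaf — visit B.
          Visit W.
          At W: go right to G.
            At G: go left to E.
              E is a leaf — visit E.
            Visit G.
            At G: go right to N.
              N is a leaf — visit N.
      Visit J.
      At J: go right to U.
        At U: go left to M.
          M is a leaf — visit M.
        Visit U.
        At U: go right to H.
          H is a leaf — visit H.
    Visit Y.
    At Y: no right child.
  Visit F.
  At F: no right child.
Full in-order sequence: R, Z, T, L, S, B, W, E, G, N, J, M, U, H, Y, F.

2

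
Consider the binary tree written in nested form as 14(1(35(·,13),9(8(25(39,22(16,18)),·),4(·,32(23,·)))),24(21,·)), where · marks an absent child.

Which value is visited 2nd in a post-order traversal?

Post-order visits the left subtree, then the right subtree, then the node.
At 14: go left to 1.
  At 1: go left to 35.
    At 35: no left child.
    At 35: go right to 13.
      13 is a leaf — visit 13.
    Visit 35.
  At 1: go right to 9.
    At 9: go left to 8.
      At 8: go left to 25.
        At 25: go left to 39.
          39 is a leaf — visit 39.
        At 25: go right to 22.
          At 22: go left to 16.
            16 is a leaf — visit 16.
          At 22: go right to 18.
            18 is a leaf — visit 18.
          Visit 22.
        Visit 25.
      At 8: no right child.
      Visit 8.
    At 9: go right to 4.
      At 4: no left child.
      At 4: go right to 32.
        At 32: go left to 23.
          23 is a leaf — visit 23.
        At 32: no right child.
        Visit 32.
      Visit 4.
    Visit 9.
  Visit 1.
At 14: go right to 24.
  At 24: go left to 21.
    21 is a leaf — visit 21.
  At 24: no right child.
  Visit 24.
Visit 14.
Full post-order sequence: 13, 35, 39, 16, 18, 22, 25, 8, 23, 32, 4, 9, 1, 21, 24, 14.

35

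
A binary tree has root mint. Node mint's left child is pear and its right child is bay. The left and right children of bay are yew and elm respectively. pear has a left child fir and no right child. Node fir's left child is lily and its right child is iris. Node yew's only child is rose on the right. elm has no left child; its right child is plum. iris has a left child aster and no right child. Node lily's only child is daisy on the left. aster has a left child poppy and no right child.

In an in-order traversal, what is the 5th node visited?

In-order visits the left subtree, then the node, then the right subtree.
At mint: go left to pear.
  At pear: go left to fir.
    At fir: go left to lily.
      At lily: go left to daisy.
        daisy is a leaf — visit daisy.
      Visit lily.
      At lily: no right child.
    Visit fir.
    At fir: go right to iris.
      At iris: go left to aster.
        At aster: go left to poppy.
          poppy is a leaf — visit poppy.
        Visit aster.
        At aster: no right child.
      Visit iris.
      At iris: no right child.
  Visit pear.
  At pear: no right child.
Visit mint.
At mint: go right to bay.
  At bay: go left to yew.
    At yew: no left child.
    Visit yew.
    At yew: go right to rose.
      rose is a leaf — visit rose.
  Visit bay.
  At bay: go right to elm.
    At elm: no left child.
    Visit elm.
    At elm: go right to plum.
      plum is a leaf — visit plum.
Full in-order sequence: daisy, lily, fir, poppy, aster, iris, pear, mint, yew, rose, bay, elm, plum.

aster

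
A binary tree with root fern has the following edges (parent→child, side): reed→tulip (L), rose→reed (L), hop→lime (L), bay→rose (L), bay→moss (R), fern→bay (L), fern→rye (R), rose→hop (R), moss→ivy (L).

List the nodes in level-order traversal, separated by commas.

fern, bay, rye, rose, moss, reed, hop, ivy, tulip, lime

Level-order visits nodes level by level from the root, left to right within each level.
Level 0: fern
Level 1: bay, rye
Level 2: rose, moss
Level 3: reed, hop, ivy
Level 4: tulip, lime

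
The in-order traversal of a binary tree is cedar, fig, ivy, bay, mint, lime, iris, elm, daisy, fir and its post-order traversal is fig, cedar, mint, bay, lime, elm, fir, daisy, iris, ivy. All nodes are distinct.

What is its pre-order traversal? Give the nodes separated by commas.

ivy, cedar, fig, iris, lime, bay, mint, daisy, elm, fir

The last element of post-order is the root; it splits in-order into left and right subtrees.
Root ivy: left subtree has 2 nodes {cedar, fig}, right has 7 {bay, mint, lime, iris, elm, daisy, fir}.
  Root cedar: left subtree has 0 nodes { }, right has 1 {fig}.
  Root iris: left subtree has 3 nodes {bay, mint, lime}, right has 3 {elm, daisy, fir}.
    Root lime: left subtree has 2 nodes {bay, mint}, right has 0 { }.
      Root bay: left subtree has 0 nodes { }, right has 1 {mint}.
    Root daisy: left subtree has 1 node {elm}, right has 1 {fir}.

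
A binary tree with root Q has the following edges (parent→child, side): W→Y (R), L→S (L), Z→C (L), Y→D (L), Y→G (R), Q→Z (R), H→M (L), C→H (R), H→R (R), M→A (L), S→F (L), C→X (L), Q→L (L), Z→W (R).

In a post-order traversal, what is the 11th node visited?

G

Post-order visits the left subtree, then the right subtree, then the node.
At Q: go left to L.
  At L: go left to S.
    At S: go left to F.
      F is a leaf — visit F.
    At S: no right child.
    Visit S.
  At L: no right child.
  Visit L.
At Q: go right to Z.
  At Z: go left to C.
    At C: go left to X.
      X is a leaf — visit X.
    At C: go right to H.
      At H: go left to M.
        At M: go left to A.
          A is a leaf — visit A.
        At M: no right child.
        Visit M.
      At H: go right to R.
        R is a leaf — visit R.
      Visit H.
    Visit C.
  At Z: go right to W.
    At W: no left child.
    At W: go right to Y.
      At Y: go left to D.
        D is a leaf — visit D.
      At Y: go right to G.
        G is a leaf — visit G.
      Visit Y.
    Visit W.
  Visit Z.
Visit Q.
Full post-order sequence: F, S, L, X, A, M, R, H, C, D, G, Y, W, Z, Q.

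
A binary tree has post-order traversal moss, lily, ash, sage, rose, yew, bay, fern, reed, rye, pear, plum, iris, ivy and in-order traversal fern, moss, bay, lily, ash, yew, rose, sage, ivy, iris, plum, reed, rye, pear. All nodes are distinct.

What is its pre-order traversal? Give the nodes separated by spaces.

The last element of post-order is the root; it splits in-order into left and right subtrees.
Root ivy: left subtree has 8 nodes {fern, moss, bay, lily, ash, yew, rose, sage}, right has 5 {iris, plum, reed, rye, pear}.
  Root fern: left subtree has 0 nodes { }, right has 7 {moss, bay, lily, ash, yew, rose, sage}.
    Root bay: left subtree has 1 node {moss}, right has 5 {lily, ash, yew, rose, sage}.
      Root yew: left subtree has 2 nodes {lily, ash}, right has 2 {rose, sage}.
        Root ash: left subtree has 1 node {lily}, right has 0 { }.
        Root rose: left subtree has 0 nodes { }, right has 1 {sage}.
  Root iris: left subtree has 0 nodes { }, right has 4 {plum, reed, rye, pear}.
    Root plum: left subtree has 0 nodes { }, right has 3 {reed, rye, pear}.
      Root pear: left subtree has 2 nodes {reed, rye}, right has 0 { }.
        Root rye: left subtree has 1 node {reed}, right has 0 { }.

ivy fern bay moss yew ash lily rose sage iris plum pear rye reed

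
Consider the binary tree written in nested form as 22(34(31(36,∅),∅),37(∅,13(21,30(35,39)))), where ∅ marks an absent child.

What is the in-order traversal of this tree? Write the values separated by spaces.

In-order visits the left subtree, then the node, then the right subtree.
At 22: go left to 34.
  At 34: go left to 31.
    At 31: go left to 36.
      36 is a leaf — visit 36.
    Visit 31.
    At 31: no right child.
  Visit 34.
  At 34: no right child.
Visit 22.
At 22: go right to 37.
  At 37: no left child.
  Visit 37.
  At 37: go right to 13.
    At 13: go left to 21.
      21 is a leaf — visit 21.
    Visit 13.
    At 13: go right to 30.
      At 30: go left to 35.
        35 is a leaf — visit 35.
      Visit 30.
      At 30: go right to 39.
        39 is a leaf — visit 39.

36 31 34 22 37 21 13 35 30 39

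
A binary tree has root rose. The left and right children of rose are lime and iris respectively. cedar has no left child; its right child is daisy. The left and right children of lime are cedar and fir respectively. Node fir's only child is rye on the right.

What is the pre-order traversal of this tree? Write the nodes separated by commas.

Pre-order visits the node, then its left subtree, then its right subtree.
Visit rose.
At rose: go left to lime.
  Visit lime.
  At lime: go left to cedar.
    Visit cedar.
    At cedar: no left child.
    At cedar: go right to daisy.
      daisy is a leaf — visit daisy.
  At lime: go right to fir.
    Visit fir.
    At fir: no left child.
    At fir: go right to rye.
      rye is a leaf — visit rye.
At rose: go right to iris.
  iris is a leaf — visit iris.

rose, lime, cedar, daisy, fir, rye, iris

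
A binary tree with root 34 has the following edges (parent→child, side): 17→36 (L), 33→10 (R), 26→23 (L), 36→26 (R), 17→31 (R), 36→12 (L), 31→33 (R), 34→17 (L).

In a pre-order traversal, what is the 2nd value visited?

Pre-order visits the node, then its left subtree, then its right subtree.
Visit 34.
At 34: go left to 17.
  Visit 17.
  At 17: go left to 36.
    Visit 36.
    At 36: go left to 12.
      12 is a leaf — visit 12.
    At 36: go right to 26.
      Visit 26.
      At 26: go left to 23.
        23 is a leaf — visit 23.
      At 26: no right child.
  At 17: go right to 31.
    Visit 31.
    At 31: no left child.
    At 31: go right to 33.
      Visit 33.
      At 33: no left child.
      At 33: go right to 10.
        10 is a leaf — visit 10.
At 34: no right child.
Full pre-order sequence: 34, 17, 36, 12, 26, 23, 31, 33, 10.

17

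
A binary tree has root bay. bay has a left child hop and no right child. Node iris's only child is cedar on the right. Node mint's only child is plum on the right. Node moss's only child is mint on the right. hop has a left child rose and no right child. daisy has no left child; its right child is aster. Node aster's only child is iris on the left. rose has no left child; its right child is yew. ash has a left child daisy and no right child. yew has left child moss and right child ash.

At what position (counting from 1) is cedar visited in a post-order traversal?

Post-order visits the left subtree, then the right subtree, then the node.
At bay: go left to hop.
  At hop: go left to rose.
    At rose: no left child.
    At rose: go right to yew.
      At yew: go left to moss.
        At moss: no left child.
        At moss: go right to mint.
          At mint: no left child.
          At mint: go right to plum.
            plum is a leaf — visit plum.
          Visit mint.
        Visit moss.
      At yew: go right to ash.
        At ash: go left to daisy.
          At daisy: no left child.
          At daisy: go right to aster.
            At aster: go left to iris.
              At iris: no left child.
              At iris: go right to cedar.
                cedar is a leaf — visit cedar.
              Visit iris.
            At aster: no right child.
            Visit aster.
          Visit daisy.
        At ash: no right child.
        Visit ash.
      Visit yew.
    Visit rose.
  At hop: no right child.
  Visit hop.
At bay: no right child.
Visit bay.
Full post-order sequence: plum, mint, moss, cedar, iris, aster, daisy, ash, yew, rose, hop, bay.

4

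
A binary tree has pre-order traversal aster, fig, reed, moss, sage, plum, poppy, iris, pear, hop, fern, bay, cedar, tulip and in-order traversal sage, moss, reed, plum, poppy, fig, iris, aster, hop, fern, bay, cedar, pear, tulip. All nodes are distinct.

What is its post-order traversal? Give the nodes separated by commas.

sage, moss, poppy, plum, reed, iris, fig, cedar, bay, fern, hop, tulip, pear, aster

The first element of pre-order is the root; it splits in-order into left and right subtrees.
Root aster: left subtree has 7 nodes {sage, moss, reed, plum, poppy, fig, iris}, right has 6 {hop, fern, bay, cedar, pear, tulip}.
  Root fig: left subtree has 5 nodes {sage, moss, reed, plum, poppy}, right has 1 {iris}.
    Root reed: left subtree has 2 nodes {sage, moss}, right has 2 {plum, poppy}.
      Root moss: left subtree has 1 node {sage}, right has 0 { }.
      Root plum: left subtree has 0 nodes { }, right has 1 {poppy}.
  Root pear: left subtree has 4 nodes {hop, fern, bay, cedar}, right has 1 {tulip}.
    Root hop: left subtree has 0 nodes { }, right has 3 {fern, bay, cedar}.
      Root fern: left subtree has 0 nodes { }, right has 2 {bay, cedar}.
        Root bay: left subtree has 0 nodes { }, right has 1 {cedar}.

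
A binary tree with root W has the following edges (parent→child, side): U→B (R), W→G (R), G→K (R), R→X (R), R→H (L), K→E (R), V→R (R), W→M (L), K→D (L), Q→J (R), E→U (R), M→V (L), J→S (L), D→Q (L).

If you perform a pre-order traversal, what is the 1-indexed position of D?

9

Pre-order visits the node, then its left subtree, then its right subtree.
Visit W.
At W: go left to M.
  Visit M.
  At M: go left to V.
    Visit V.
    At V: no left child.
    At V: go right to R.
      Visit R.
      At R: go left to H.
        H is a leaf — visit H.
      At R: go right to X.
        X is a leaf — visit X.
  At M: no right child.
At W: go right to G.
  Visit G.
  At G: no left child.
  At G: go right to K.
    Visit K.
    At K: go left to D.
      Visit D.
      At D: go left to Q.
        Visit Q.
        At Q: no left child.
        At Q: go right to J.
          Visit J.
          At J: go left to S.
            S is a leaf — visit S.
          At J: no right child.
      At D: no right child.
    At K: go right to E.
      Visit E.
      At E: no left child.
      At E: go right to U.
        Visit U.
        At U: no left child.
        At U: go right to B.
          B is a leaf — visit B.
Full pre-order sequence: W, M, V, R, H, X, G, K, D, Q, J, S, E, U, B.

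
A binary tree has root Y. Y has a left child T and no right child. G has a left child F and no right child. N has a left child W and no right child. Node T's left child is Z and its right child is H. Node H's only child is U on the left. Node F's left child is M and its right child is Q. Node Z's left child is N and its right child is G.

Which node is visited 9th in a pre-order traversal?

Q

Pre-order visits the node, then its left subtree, then its right subtree.
Visit Y.
At Y: go left to T.
  Visit T.
  At T: go left to Z.
    Visit Z.
    At Z: go left to N.
      Visit N.
      At N: go left to W.
        W is a leaf — visit W.
      At N: no right child.
    At Z: go right to G.
      Visit G.
      At G: go left to F.
        Visit F.
        At F: go left to M.
          M is a leaf — visit M.
        At F: go right to Q.
          Q is a leaf — visit Q.
      At G: no right child.
  At T: go right to H.
    Visit H.
    At H: go left to U.
      U is a leaf — visit U.
    At H: no right child.
At Y: no right child.
Full pre-order sequence: Y, T, Z, N, W, G, F, M, Q, H, U.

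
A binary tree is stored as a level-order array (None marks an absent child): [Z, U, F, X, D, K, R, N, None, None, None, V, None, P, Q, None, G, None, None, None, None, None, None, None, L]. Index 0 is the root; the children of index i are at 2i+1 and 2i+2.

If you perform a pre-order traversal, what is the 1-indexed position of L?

Pre-order visits the node, then its left subtree, then its right subtree.
Visit Z.
At Z: go left to U.
  Visit U.
  At U: go left to X.
    Visit X.
    At X: go left to N.
      Visit N.
      At N: no left child.
      At N: go right to G.
        G is a leaf — visit G.
    At X: no right child.
  At U: go right to D.
    D is a leaf — visit D.
At Z: go right to F.
  Visit F.
  At F: go left to K.
    Visit K.
    At K: go left to V.
      Visit V.
      At V: no left child.
      At V: go right to L.
        L is a leaf — visit L.
    At K: no right child.
  At F: go right to R.
    Visit R.
    At R: go left to P.
      P is a leaf — visit P.
    At R: go right to Q.
      Q is a leaf — visit Q.
Full pre-order sequence: Z, U, X, N, G, D, F, K, V, L, R, P, Q.

10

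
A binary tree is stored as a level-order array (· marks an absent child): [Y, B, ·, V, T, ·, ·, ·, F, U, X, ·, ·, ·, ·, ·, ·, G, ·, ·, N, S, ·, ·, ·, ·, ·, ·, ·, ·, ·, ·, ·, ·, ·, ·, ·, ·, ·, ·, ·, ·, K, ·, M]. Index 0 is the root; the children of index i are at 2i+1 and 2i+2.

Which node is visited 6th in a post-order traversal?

Post-order visits the left subtree, then the right subtree, then the node.
At Y: go left to B.
  At B: go left to V.
    At V: no left child.
    At V: go right to F.
      At F: go left to G.
        G is a leaf — visit G.
      At F: no right child.
      Visit F.
    Visit V.
  At B: go right to T.
    At T: go left to U.
      At U: no left child.
      At U: go right to N.
        At N: no left child.
        At N: go right to K.
          K is a leaf — visit K.
        Visit N.
      Visit U.
    At T: go right to X.
      At X: go left to S.
        At S: no left child.
        At S: go right to M.
          M is a leaf — visit M.
        Visit S.
      At X: no right child.
      Visit X.
    Visit T.
  Visit B.
At Y: no right child.
Visit Y.
Full post-order sequence: G, F, V, K, N, U, M, S, X, T, B, Y.

U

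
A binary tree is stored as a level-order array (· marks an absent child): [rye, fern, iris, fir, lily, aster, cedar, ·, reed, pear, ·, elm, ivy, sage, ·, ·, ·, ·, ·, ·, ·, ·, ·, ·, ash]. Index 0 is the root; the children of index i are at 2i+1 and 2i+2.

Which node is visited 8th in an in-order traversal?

ash

In-order visits the left subtree, then the node, then the right subtree.
At rye: go left to fern.
  At fern: go left to fir.
    At fir: no left child.
    Visit fir.
    At fir: go right to reed.
      reed is a leaf — visit reed.
  Visit fern.
  At fern: go right to lily.
    At lily: go left to pear.
      pear is a leaf — visit pear.
    Visit lily.
    At lily: no right child.
Visit rye.
At rye: go right to iris.
  At iris: go left to aster.
    At aster: go left to elm.
      At elm: no left child.
      Visit elm.
      At elm: go right to ash.
        ash is a leaf — visit ash.
    Visit aster.
    At aster: go right to ivy.
      ivy is a leaf — visit ivy.
  Visit iris.
  At iris: go right to cedar.
    At cedar: go left to sage.
      sage is a leaf — visit sage.
    Visit cedar.
    At cedar: no right child.
Full in-order sequence: fir, reed, fern, pear, lily, rye, elm, ash, aster, ivy, iris, sage, cedar.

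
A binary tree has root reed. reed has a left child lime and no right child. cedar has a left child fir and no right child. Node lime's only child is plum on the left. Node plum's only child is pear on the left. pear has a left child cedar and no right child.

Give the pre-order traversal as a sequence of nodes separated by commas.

Pre-order visits the node, then its left subtree, then its right subtree.
Visit reed.
At reed: go left to lime.
  Visit lime.
  At lime: go left to plum.
    Visit plum.
    At plum: go left to pear.
      Visit pear.
      At pear: go left to cedar.
        Visit cedar.
        At cedar: go left to fir.
          fir is a leaf — visit fir.
        At cedar: no right child.
      At pear: no right child.
    At plum: no right child.
  At lime: no right child.
At reed: no right child.

reed, lime, plum, pear, cedar, fir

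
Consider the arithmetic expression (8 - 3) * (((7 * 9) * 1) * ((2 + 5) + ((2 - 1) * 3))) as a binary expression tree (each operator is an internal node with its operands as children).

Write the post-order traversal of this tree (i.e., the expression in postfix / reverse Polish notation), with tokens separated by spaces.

Post-order on an expression tree gives postfix notation: for each operator, emit left operand, right operand, then the operator.

8 3 - 7 9 * 1 * 2 5 + 2 1 - 3 * + * *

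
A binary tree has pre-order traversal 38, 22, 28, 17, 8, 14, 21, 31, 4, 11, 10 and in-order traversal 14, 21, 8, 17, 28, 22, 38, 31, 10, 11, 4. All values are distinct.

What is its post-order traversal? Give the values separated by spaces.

The first element of pre-order is the root; it splits in-order into left and right subtrees.
Root 38: left subtree has 6 nodes {14, 21, 8, 17, 28, 22}, right has 4 {31, 10, 11, 4}.
  Root 22: left subtree has 5 nodes {14, 21, 8, 17, 28}, right has 0 { }.
    Root 28: left subtree has 4 nodes {14, 21, 8, 17}, right has 0 { }.
      Root 17: left subtree has 3 nodes {14, 21, 8}, right has 0 { }.
        Root 8: left subtree has 2 nodes {14, 21}, right has 0 { }.
          Root 14: left subtree has 0 nodes { }, right has 1 {21}.
  Root 31: left subtree has 0 nodes { }, right has 3 {10, 11, 4}.
    Root 4: left subtree has 2 nodes {10, 11}, right has 0 { }.
      Root 11: left subtree has 1 node {10}, right has 0 { }.

21 14 8 17 28 22 10 11 4 31 38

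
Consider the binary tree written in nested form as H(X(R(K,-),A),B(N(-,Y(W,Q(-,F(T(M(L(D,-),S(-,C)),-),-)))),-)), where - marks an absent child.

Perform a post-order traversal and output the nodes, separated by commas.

K, R, A, X, W, D, L, C, S, M, T, F, Q, Y, N, B, H

Post-order visits the left subtree, then the right subtree, then the node.
At H: go left to X.
  At X: go left to R.
    At R: go left to K.
      K is a leaf — visit K.
    At R: no right child.
    Visit R.
  At X: go right to A.
    A is a leaf — visit A.
  Visit X.
At H: go right to B.
  At B: go left to N.
    At N: no left child.
    At N: go right to Y.
      At Y: go left to W.
        W is a leaf — visit W.
      At Y: go right to Q.
        At Q: no left child.
        At Q: go right to F.
          At F: go left to T.
            At T: go left to M.
              At M: go left to L.
                At L: go left to D.
                  D is a leaf — visit D.
                At L: no right child.
                Visit L.
              At M: go right to S.
                At S: no left child.
                At S: go right to C.
                  C is a leaf — visit C.
                Visit S.
              Visit M.
            At T: no right child.
            Visit T.
          At F: no right child.
          Visit F.
        Visit Q.
      Visit Y.
    Visit N.
  At B: no right child.
  Visit B.
Visit H.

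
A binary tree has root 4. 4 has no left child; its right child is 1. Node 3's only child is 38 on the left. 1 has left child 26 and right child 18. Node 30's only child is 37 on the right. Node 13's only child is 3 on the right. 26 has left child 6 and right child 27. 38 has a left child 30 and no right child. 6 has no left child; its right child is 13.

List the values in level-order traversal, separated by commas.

Level-order visits nodes level by level from the root, left to right within each level.
Level 0: 4
Level 1: 1
Level 2: 26, 18
Level 3: 6, 27
Level 4: 13
Level 5: 3
Level 6: 38
Level 7: 30
Level 8: 37

4, 1, 26, 18, 6, 27, 13, 3, 38, 30, 37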